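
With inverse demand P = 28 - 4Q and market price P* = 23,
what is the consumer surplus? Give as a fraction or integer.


Maximum willingness to pay (at Q=0): P_max = 28
Quantity demanded at P* = 23:
Q* = (28 - 23)/4 = 5/4
CS = (1/2) * Q* * (P_max - P*)
CS = (1/2) * 5/4 * (28 - 23)
CS = (1/2) * 5/4 * 5 = 25/8

25/8


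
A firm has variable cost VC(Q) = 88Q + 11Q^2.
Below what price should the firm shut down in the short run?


AVC(Q) = VC(Q)/Q = 88 + 11Q
AVC is increasing in Q, so minimum AVC is at Q -> 0+.
Min AVC = 88
The firm should shut down if P < 88.

88


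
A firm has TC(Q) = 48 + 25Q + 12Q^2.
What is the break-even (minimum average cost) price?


AC(Q) = 48/Q + 25 + 12Q
To minimize: dAC/dQ = -48/Q^2 + 12 = 0
Q^2 = 48/12 = 4
Q* = 2
Min AC = 48/2 + 25 + 12*2
Min AC = 24 + 25 + 24 = 73

73


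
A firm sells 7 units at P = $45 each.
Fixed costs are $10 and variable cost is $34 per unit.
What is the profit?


Total Revenue = P * Q = 45 * 7 = $315
Total Cost = FC + VC*Q = 10 + 34*7 = $248
Profit = TR - TC = 315 - 248 = $67

$67


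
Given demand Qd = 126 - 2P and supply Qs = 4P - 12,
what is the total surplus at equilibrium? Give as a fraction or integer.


Find equilibrium: 126 - 2P = 4P - 12
126 + 12 = 6P
P* = 138/6 = 23
Q* = 4*23 - 12 = 80
Inverse demand: P = 63 - Q/2, so P_max = 63
Inverse supply: P = 3 + Q/4, so P_min = 3
CS = (1/2) * 80 * (63 - 23) = 1600
PS = (1/2) * 80 * (23 - 3) = 800
TS = CS + PS = 1600 + 800 = 2400

2400


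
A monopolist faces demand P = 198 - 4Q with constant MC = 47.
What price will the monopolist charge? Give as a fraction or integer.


MR = 198 - 8Q
Set MR = MC: 198 - 8Q = 47
Q* = 151/8
Substitute into demand:
P* = 198 - 4*151/8 = 245/2

245/2


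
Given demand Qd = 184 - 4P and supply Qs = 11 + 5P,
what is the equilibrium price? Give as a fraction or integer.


At equilibrium, Qd = Qs.
184 - 4P = 11 + 5P
184 - 11 = 4P + 5P
173 = 9P
P* = 173/9 = 173/9

173/9


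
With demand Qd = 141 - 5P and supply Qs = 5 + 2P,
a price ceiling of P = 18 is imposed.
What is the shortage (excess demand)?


At P = 18:
Qd = 141 - 5*18 = 51
Qs = 5 + 2*18 = 41
Shortage = Qd - Qs = 51 - 41 = 10

10


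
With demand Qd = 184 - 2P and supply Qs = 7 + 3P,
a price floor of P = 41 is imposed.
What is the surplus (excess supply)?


At P = 41:
Qd = 184 - 2*41 = 102
Qs = 7 + 3*41 = 130
Surplus = Qs - Qd = 130 - 102 = 28

28


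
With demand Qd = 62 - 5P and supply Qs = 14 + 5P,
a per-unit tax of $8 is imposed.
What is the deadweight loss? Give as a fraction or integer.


Pre-tax equilibrium quantity: Q* = 38
Post-tax equilibrium quantity: Q_tax = 18
Reduction in quantity: Q* - Q_tax = 20
DWL = (1/2) * tax * (Q* - Q_tax)
DWL = (1/2) * 8 * 20 = 80

80


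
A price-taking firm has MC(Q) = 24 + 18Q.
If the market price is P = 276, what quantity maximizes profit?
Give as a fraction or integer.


In perfect competition, profit is maximized where P = MC.
276 = 24 + 18Q
252 = 18Q
Q* = 252/18 = 14

14


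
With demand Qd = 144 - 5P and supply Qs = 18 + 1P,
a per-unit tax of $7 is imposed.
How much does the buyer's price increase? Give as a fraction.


With a per-unit tax, the buyer's price increase depends on relative slopes.
Supply slope: d = 1, Demand slope: b = 5
Buyer's price increase = d * tax / (b + d)
= 1 * 7 / (5 + 1)
= 7 / 6 = 7/6

7/6


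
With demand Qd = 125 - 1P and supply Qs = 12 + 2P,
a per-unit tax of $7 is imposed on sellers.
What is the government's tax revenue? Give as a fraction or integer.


With tax on sellers, new supply: Qs' = 12 + 2(P - 7)
= 2P - 2
New equilibrium quantity:
Q_new = 248/3
Tax revenue = tax * Q_new = 7 * 248/3 = 1736/3

1736/3


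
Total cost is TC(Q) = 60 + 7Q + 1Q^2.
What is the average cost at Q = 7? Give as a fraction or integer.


TC(7) = 60 + 7*7 + 1*7^2
TC(7) = 60 + 49 + 49 = 158
AC = TC/Q = 158/7 = 158/7

158/7


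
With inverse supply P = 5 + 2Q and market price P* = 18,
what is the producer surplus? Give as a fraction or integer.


Minimum supply price (at Q=0): P_min = 5
Quantity supplied at P* = 18:
Q* = (18 - 5)/2 = 13/2
PS = (1/2) * Q* * (P* - P_min)
PS = (1/2) * 13/2 * (18 - 5)
PS = (1/2) * 13/2 * 13 = 169/4

169/4


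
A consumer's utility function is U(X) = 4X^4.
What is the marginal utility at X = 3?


MU = dU/dX = 4*4*X^(4-1)
MU = 16*X^3
At X = 3:
MU = 16 * 3^3
MU = 16 * 27 = 432

432


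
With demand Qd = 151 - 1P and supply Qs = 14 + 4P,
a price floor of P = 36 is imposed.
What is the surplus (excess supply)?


At P = 36:
Qd = 151 - 1*36 = 115
Qs = 14 + 4*36 = 158
Surplus = Qs - Qd = 158 - 115 = 43

43


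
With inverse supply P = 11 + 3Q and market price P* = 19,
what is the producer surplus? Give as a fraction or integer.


Minimum supply price (at Q=0): P_min = 11
Quantity supplied at P* = 19:
Q* = (19 - 11)/3 = 8/3
PS = (1/2) * Q* * (P* - P_min)
PS = (1/2) * 8/3 * (19 - 11)
PS = (1/2) * 8/3 * 8 = 32/3

32/3


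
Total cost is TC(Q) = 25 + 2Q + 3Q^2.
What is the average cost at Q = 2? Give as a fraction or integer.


TC(2) = 25 + 2*2 + 3*2^2
TC(2) = 25 + 4 + 12 = 41
AC = TC/Q = 41/2 = 41/2

41/2


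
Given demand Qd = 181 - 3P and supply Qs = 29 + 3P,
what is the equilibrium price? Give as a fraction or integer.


At equilibrium, Qd = Qs.
181 - 3P = 29 + 3P
181 - 29 = 3P + 3P
152 = 6P
P* = 152/6 = 76/3

76/3


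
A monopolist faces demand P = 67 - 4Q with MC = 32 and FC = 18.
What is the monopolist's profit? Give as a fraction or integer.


MR = MC: 67 - 8Q = 32
Q* = 35/8
P* = 67 - 4*35/8 = 99/2
Profit = (P* - MC)*Q* - FC
= (99/2 - 32)*35/8 - 18
= 35/2*35/8 - 18
= 1225/16 - 18 = 937/16

937/16


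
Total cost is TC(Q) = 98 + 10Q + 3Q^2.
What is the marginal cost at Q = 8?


MC = dTC/dQ = 10 + 2*3*Q
At Q = 8:
MC = 10 + 6*8
MC = 10 + 48 = 58

58


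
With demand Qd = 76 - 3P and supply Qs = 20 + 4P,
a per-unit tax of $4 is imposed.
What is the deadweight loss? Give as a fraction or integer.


Pre-tax equilibrium quantity: Q* = 52
Post-tax equilibrium quantity: Q_tax = 316/7
Reduction in quantity: Q* - Q_tax = 48/7
DWL = (1/2) * tax * (Q* - Q_tax)
DWL = (1/2) * 4 * 48/7 = 96/7

96/7


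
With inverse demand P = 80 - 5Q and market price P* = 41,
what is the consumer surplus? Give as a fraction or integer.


Maximum willingness to pay (at Q=0): P_max = 80
Quantity demanded at P* = 41:
Q* = (80 - 41)/5 = 39/5
CS = (1/2) * Q* * (P_max - P*)
CS = (1/2) * 39/5 * (80 - 41)
CS = (1/2) * 39/5 * 39 = 1521/10

1521/10


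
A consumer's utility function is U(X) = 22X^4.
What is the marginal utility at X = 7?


MU = dU/dX = 22*4*X^(4-1)
MU = 88*X^3
At X = 7:
MU = 88 * 7^3
MU = 88 * 343 = 30184

30184


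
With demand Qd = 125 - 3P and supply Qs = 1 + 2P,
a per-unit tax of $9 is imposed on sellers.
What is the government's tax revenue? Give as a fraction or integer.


With tax on sellers, new supply: Qs' = 1 + 2(P - 9)
= 2P - 17
New equilibrium quantity:
Q_new = 199/5
Tax revenue = tax * Q_new = 9 * 199/5 = 1791/5

1791/5


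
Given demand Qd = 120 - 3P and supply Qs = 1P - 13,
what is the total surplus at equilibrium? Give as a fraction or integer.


Find equilibrium: 120 - 3P = 1P - 13
120 + 13 = 4P
P* = 133/4 = 133/4
Q* = 1*133/4 - 13 = 81/4
Inverse demand: P = 40 - Q/3, so P_max = 40
Inverse supply: P = 13 + Q/1, so P_min = 13
CS = (1/2) * 81/4 * (40 - 133/4) = 2187/32
PS = (1/2) * 81/4 * (133/4 - 13) = 6561/32
TS = CS + PS = 2187/32 + 6561/32 = 2187/8

2187/8


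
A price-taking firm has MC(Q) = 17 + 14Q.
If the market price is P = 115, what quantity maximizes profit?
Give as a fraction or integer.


In perfect competition, profit is maximized where P = MC.
115 = 17 + 14Q
98 = 14Q
Q* = 98/14 = 7

7


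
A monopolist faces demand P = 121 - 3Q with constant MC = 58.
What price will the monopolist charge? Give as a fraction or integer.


MR = 121 - 6Q
Set MR = MC: 121 - 6Q = 58
Q* = 21/2
Substitute into demand:
P* = 121 - 3*21/2 = 179/2

179/2


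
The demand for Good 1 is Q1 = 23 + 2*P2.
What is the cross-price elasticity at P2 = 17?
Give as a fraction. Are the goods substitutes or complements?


dQ1/dP2 = 2
At P2 = 17: Q1 = 23 + 2*17 = 57
Exy = (dQ1/dP2)(P2/Q1) = 2 * 17 / 57 = 34/57
Since Exy > 0, the goods are substitutes.

34/57 (substitutes)


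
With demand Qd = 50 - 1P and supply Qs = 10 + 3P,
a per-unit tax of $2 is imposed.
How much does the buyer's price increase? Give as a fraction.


With a per-unit tax, the buyer's price increase depends on relative slopes.
Supply slope: d = 3, Demand slope: b = 1
Buyer's price increase = d * tax / (b + d)
= 3 * 2 / (1 + 3)
= 6 / 4 = 3/2

3/2


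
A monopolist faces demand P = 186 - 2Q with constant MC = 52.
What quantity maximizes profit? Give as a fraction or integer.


TR = P*Q = (186 - 2Q)Q = 186Q - 2Q^2
MR = dTR/dQ = 186 - 4Q
Set MR = MC:
186 - 4Q = 52
134 = 4Q
Q* = 134/4 = 67/2

67/2


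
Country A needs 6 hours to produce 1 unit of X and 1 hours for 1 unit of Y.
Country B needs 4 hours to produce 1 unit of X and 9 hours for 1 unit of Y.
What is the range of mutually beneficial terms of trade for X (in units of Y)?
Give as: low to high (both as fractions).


Opportunity cost of X for Country A = hours_X / hours_Y = 6/1 = 6 units of Y
Opportunity cost of X for Country B = hours_X / hours_Y = 4/9 = 4/9 units of Y
Terms of trade must be between the two opportunity costs.
Range: 4/9 to 6

4/9 to 6


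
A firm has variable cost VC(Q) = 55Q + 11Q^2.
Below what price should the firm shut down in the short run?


AVC(Q) = VC(Q)/Q = 55 + 11Q
AVC is increasing in Q, so minimum AVC is at Q -> 0+.
Min AVC = 55
The firm should shut down if P < 55.

55


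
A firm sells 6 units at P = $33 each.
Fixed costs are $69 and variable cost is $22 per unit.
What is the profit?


Total Revenue = P * Q = 33 * 6 = $198
Total Cost = FC + VC*Q = 69 + 22*6 = $201
Profit = TR - TC = 198 - 201 = $-3

$-3


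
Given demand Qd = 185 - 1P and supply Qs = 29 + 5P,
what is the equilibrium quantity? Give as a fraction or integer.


First find equilibrium price:
185 - 1P = 29 + 5P
P* = 156/6 = 26
Then substitute into demand:
Q* = 185 - 1 * 26 = 159

159


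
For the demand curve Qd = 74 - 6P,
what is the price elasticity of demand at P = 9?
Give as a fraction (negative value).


dQ/dP = -6
At P = 9: Q = 74 - 6*9 = 20
E = (dQ/dP)(P/Q) = (-6)(9/20) = -27/10

-27/10


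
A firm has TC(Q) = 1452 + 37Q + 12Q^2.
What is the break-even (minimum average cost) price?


AC(Q) = 1452/Q + 37 + 12Q
To minimize: dAC/dQ = -1452/Q^2 + 12 = 0
Q^2 = 1452/12 = 121
Q* = 11
Min AC = 1452/11 + 37 + 12*11
Min AC = 132 + 37 + 132 = 301

301


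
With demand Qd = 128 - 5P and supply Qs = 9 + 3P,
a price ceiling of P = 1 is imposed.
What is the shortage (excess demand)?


At P = 1:
Qd = 128 - 5*1 = 123
Qs = 9 + 3*1 = 12
Shortage = Qd - Qs = 123 - 12 = 111

111


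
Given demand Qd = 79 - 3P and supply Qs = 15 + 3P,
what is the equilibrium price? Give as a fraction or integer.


At equilibrium, Qd = Qs.
79 - 3P = 15 + 3P
79 - 15 = 3P + 3P
64 = 6P
P* = 64/6 = 32/3

32/3


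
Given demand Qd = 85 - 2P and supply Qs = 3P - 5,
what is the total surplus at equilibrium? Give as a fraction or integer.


Find equilibrium: 85 - 2P = 3P - 5
85 + 5 = 5P
P* = 90/5 = 18
Q* = 3*18 - 5 = 49
Inverse demand: P = 85/2 - Q/2, so P_max = 85/2
Inverse supply: P = 5/3 + Q/3, so P_min = 5/3
CS = (1/2) * 49 * (85/2 - 18) = 2401/4
PS = (1/2) * 49 * (18 - 5/3) = 2401/6
TS = CS + PS = 2401/4 + 2401/6 = 12005/12

12005/12


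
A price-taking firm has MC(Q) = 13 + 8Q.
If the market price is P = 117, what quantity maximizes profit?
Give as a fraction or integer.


In perfect competition, profit is maximized where P = MC.
117 = 13 + 8Q
104 = 8Q
Q* = 104/8 = 13

13


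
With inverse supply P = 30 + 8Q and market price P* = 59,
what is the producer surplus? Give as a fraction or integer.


Minimum supply price (at Q=0): P_min = 30
Quantity supplied at P* = 59:
Q* = (59 - 30)/8 = 29/8
PS = (1/2) * Q* * (P* - P_min)
PS = (1/2) * 29/8 * (59 - 30)
PS = (1/2) * 29/8 * 29 = 841/16

841/16


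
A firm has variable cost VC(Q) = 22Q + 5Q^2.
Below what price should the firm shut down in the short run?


AVC(Q) = VC(Q)/Q = 22 + 5Q
AVC is increasing in Q, so minimum AVC is at Q -> 0+.
Min AVC = 22
The firm should shut down if P < 22.

22


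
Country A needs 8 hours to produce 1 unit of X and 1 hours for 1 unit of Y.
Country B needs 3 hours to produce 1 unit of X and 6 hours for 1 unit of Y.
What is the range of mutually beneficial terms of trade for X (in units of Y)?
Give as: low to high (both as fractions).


Opportunity cost of X for Country A = hours_X / hours_Y = 8/1 = 8 units of Y
Opportunity cost of X for Country B = hours_X / hours_Y = 3/6 = 1/2 units of Y
Terms of trade must be between the two opportunity costs.
Range: 1/2 to 8

1/2 to 8


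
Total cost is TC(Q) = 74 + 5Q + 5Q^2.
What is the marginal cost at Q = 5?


MC = dTC/dQ = 5 + 2*5*Q
At Q = 5:
MC = 5 + 10*5
MC = 5 + 50 = 55

55


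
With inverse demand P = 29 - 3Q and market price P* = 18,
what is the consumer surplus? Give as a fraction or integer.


Maximum willingness to pay (at Q=0): P_max = 29
Quantity demanded at P* = 18:
Q* = (29 - 18)/3 = 11/3
CS = (1/2) * Q* * (P_max - P*)
CS = (1/2) * 11/3 * (29 - 18)
CS = (1/2) * 11/3 * 11 = 121/6

121/6


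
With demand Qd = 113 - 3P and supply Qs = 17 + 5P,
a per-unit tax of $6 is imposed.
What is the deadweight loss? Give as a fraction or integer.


Pre-tax equilibrium quantity: Q* = 77
Post-tax equilibrium quantity: Q_tax = 263/4
Reduction in quantity: Q* - Q_tax = 45/4
DWL = (1/2) * tax * (Q* - Q_tax)
DWL = (1/2) * 6 * 45/4 = 135/4

135/4


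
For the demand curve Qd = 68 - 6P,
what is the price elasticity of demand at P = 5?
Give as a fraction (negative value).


dQ/dP = -6
At P = 5: Q = 68 - 6*5 = 38
E = (dQ/dP)(P/Q) = (-6)(5/38) = -15/19

-15/19


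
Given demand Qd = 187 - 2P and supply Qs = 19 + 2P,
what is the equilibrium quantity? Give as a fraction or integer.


First find equilibrium price:
187 - 2P = 19 + 2P
P* = 168/4 = 42
Then substitute into demand:
Q* = 187 - 2 * 42 = 103

103


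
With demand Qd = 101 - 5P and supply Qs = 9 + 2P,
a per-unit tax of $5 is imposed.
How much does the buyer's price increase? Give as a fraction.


With a per-unit tax, the buyer's price increase depends on relative slopes.
Supply slope: d = 2, Demand slope: b = 5
Buyer's price increase = d * tax / (b + d)
= 2 * 5 / (5 + 2)
= 10 / 7 = 10/7

10/7


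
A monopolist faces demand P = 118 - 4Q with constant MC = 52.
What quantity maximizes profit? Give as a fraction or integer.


TR = P*Q = (118 - 4Q)Q = 118Q - 4Q^2
MR = dTR/dQ = 118 - 8Q
Set MR = MC:
118 - 8Q = 52
66 = 8Q
Q* = 66/8 = 33/4

33/4


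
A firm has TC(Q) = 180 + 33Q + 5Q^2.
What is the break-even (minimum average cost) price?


AC(Q) = 180/Q + 33 + 5Q
To minimize: dAC/dQ = -180/Q^2 + 5 = 0
Q^2 = 180/5 = 36
Q* = 6
Min AC = 180/6 + 33 + 5*6
Min AC = 30 + 33 + 30 = 93

93


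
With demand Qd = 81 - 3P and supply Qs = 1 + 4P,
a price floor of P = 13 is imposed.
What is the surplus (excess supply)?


At P = 13:
Qd = 81 - 3*13 = 42
Qs = 1 + 4*13 = 53
Surplus = Qs - Qd = 53 - 42 = 11

11


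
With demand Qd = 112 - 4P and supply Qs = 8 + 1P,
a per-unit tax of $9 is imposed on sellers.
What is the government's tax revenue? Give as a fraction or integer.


With tax on sellers, new supply: Qs' = 8 + 1(P - 9)
= 1P - 1
New equilibrium quantity:
Q_new = 108/5
Tax revenue = tax * Q_new = 9 * 108/5 = 972/5

972/5


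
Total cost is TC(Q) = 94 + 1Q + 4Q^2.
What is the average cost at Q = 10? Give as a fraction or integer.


TC(10) = 94 + 1*10 + 4*10^2
TC(10) = 94 + 10 + 400 = 504
AC = TC/Q = 504/10 = 252/5

252/5


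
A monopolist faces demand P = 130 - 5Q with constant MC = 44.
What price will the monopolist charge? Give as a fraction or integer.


MR = 130 - 10Q
Set MR = MC: 130 - 10Q = 44
Q* = 43/5
Substitute into demand:
P* = 130 - 5*43/5 = 87

87


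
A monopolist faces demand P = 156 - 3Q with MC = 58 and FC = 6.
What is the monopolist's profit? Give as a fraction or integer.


MR = MC: 156 - 6Q = 58
Q* = 49/3
P* = 156 - 3*49/3 = 107
Profit = (P* - MC)*Q* - FC
= (107 - 58)*49/3 - 6
= 49*49/3 - 6
= 2401/3 - 6 = 2383/3

2383/3


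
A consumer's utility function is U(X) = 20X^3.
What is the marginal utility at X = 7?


MU = dU/dX = 20*3*X^(3-1)
MU = 60*X^2
At X = 7:
MU = 60 * 7^2
MU = 60 * 49 = 2940

2940


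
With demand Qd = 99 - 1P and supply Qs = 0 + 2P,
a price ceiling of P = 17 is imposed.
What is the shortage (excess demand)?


At P = 17:
Qd = 99 - 1*17 = 82
Qs = 0 + 2*17 = 34
Shortage = Qd - Qs = 82 - 34 = 48

48


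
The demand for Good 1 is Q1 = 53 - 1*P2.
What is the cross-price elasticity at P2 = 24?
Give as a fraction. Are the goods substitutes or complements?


dQ1/dP2 = -1
At P2 = 24: Q1 = 53 - 1*24 = 29
Exy = (dQ1/dP2)(P2/Q1) = -1 * 24 / 29 = -24/29
Since Exy < 0, the goods are complements.

-24/29 (complements)


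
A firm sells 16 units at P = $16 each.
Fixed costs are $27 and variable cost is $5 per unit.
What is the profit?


Total Revenue = P * Q = 16 * 16 = $256
Total Cost = FC + VC*Q = 27 + 5*16 = $107
Profit = TR - TC = 256 - 107 = $149

$149


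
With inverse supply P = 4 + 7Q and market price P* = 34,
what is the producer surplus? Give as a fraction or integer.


Minimum supply price (at Q=0): P_min = 4
Quantity supplied at P* = 34:
Q* = (34 - 4)/7 = 30/7
PS = (1/2) * Q* * (P* - P_min)
PS = (1/2) * 30/7 * (34 - 4)
PS = (1/2) * 30/7 * 30 = 450/7

450/7


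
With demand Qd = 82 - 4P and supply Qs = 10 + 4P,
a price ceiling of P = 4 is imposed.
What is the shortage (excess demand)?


At P = 4:
Qd = 82 - 4*4 = 66
Qs = 10 + 4*4 = 26
Shortage = Qd - Qs = 66 - 26 = 40

40


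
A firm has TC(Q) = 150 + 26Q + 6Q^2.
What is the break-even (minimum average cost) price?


AC(Q) = 150/Q + 26 + 6Q
To minimize: dAC/dQ = -150/Q^2 + 6 = 0
Q^2 = 150/6 = 25
Q* = 5
Min AC = 150/5 + 26 + 6*5
Min AC = 30 + 26 + 30 = 86

86


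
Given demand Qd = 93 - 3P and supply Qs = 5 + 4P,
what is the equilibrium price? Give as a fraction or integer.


At equilibrium, Qd = Qs.
93 - 3P = 5 + 4P
93 - 5 = 3P + 4P
88 = 7P
P* = 88/7 = 88/7

88/7


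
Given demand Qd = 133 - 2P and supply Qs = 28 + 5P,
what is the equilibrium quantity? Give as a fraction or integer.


First find equilibrium price:
133 - 2P = 28 + 5P
P* = 105/7 = 15
Then substitute into demand:
Q* = 133 - 2 * 15 = 103

103


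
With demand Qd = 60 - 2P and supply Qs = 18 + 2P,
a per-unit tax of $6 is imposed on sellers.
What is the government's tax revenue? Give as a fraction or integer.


With tax on sellers, new supply: Qs' = 18 + 2(P - 6)
= 6 + 2P
New equilibrium quantity:
Q_new = 33
Tax revenue = tax * Q_new = 6 * 33 = 198

198


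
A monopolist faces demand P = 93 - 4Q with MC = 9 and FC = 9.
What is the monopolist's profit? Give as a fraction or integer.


MR = MC: 93 - 8Q = 9
Q* = 21/2
P* = 93 - 4*21/2 = 51
Profit = (P* - MC)*Q* - FC
= (51 - 9)*21/2 - 9
= 42*21/2 - 9
= 441 - 9 = 432

432


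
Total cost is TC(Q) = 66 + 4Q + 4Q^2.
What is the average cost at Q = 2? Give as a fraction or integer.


TC(2) = 66 + 4*2 + 4*2^2
TC(2) = 66 + 8 + 16 = 90
AC = TC/Q = 90/2 = 45

45


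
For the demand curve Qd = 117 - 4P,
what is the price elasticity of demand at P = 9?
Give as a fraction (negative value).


dQ/dP = -4
At P = 9: Q = 117 - 4*9 = 81
E = (dQ/dP)(P/Q) = (-4)(9/81) = -4/9

-4/9


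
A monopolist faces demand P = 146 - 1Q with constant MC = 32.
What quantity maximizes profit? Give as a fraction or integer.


TR = P*Q = (146 - 1Q)Q = 146Q - 1Q^2
MR = dTR/dQ = 146 - 2Q
Set MR = MC:
146 - 2Q = 32
114 = 2Q
Q* = 114/2 = 57

57


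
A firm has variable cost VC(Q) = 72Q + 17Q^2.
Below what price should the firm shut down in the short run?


AVC(Q) = VC(Q)/Q = 72 + 17Q
AVC is increasing in Q, so minimum AVC is at Q -> 0+.
Min AVC = 72
The firm should shut down if P < 72.

72


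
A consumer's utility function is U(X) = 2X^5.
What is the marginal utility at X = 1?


MU = dU/dX = 2*5*X^(5-1)
MU = 10*X^4
At X = 1:
MU = 10 * 1^4
MU = 10 * 1 = 10

10


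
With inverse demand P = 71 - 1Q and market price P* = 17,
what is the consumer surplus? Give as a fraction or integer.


Maximum willingness to pay (at Q=0): P_max = 71
Quantity demanded at P* = 17:
Q* = (71 - 17)/1 = 54
CS = (1/2) * Q* * (P_max - P*)
CS = (1/2) * 54 * (71 - 17)
CS = (1/2) * 54 * 54 = 1458

1458


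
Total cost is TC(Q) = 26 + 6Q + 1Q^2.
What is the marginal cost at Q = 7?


MC = dTC/dQ = 6 + 2*1*Q
At Q = 7:
MC = 6 + 2*7
MC = 6 + 14 = 20

20


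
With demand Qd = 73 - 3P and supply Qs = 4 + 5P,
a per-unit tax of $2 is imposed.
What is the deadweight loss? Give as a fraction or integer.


Pre-tax equilibrium quantity: Q* = 377/8
Post-tax equilibrium quantity: Q_tax = 347/8
Reduction in quantity: Q* - Q_tax = 15/4
DWL = (1/2) * tax * (Q* - Q_tax)
DWL = (1/2) * 2 * 15/4 = 15/4

15/4


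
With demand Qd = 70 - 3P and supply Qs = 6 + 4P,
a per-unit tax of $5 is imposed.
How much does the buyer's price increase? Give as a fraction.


With a per-unit tax, the buyer's price increase depends on relative slopes.
Supply slope: d = 4, Demand slope: b = 3
Buyer's price increase = d * tax / (b + d)
= 4 * 5 / (3 + 4)
= 20 / 7 = 20/7

20/7


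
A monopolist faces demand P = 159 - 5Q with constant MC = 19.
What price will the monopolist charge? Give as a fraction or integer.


MR = 159 - 10Q
Set MR = MC: 159 - 10Q = 19
Q* = 14
Substitute into demand:
P* = 159 - 5*14 = 89

89


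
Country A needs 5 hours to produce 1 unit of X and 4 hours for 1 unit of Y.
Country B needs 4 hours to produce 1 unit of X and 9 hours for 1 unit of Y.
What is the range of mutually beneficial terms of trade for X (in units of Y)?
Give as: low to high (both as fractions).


Opportunity cost of X for Country A = hours_X / hours_Y = 5/4 = 5/4 units of Y
Opportunity cost of X for Country B = hours_X / hours_Y = 4/9 = 4/9 units of Y
Terms of trade must be between the two opportunity costs.
Range: 4/9 to 5/4

4/9 to 5/4


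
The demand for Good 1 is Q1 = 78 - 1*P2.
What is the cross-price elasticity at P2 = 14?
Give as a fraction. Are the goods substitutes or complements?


dQ1/dP2 = -1
At P2 = 14: Q1 = 78 - 1*14 = 64
Exy = (dQ1/dP2)(P2/Q1) = -1 * 14 / 64 = -7/32
Since Exy < 0, the goods are complements.

-7/32 (complements)


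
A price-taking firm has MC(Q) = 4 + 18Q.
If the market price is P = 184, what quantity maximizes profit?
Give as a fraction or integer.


In perfect competition, profit is maximized where P = MC.
184 = 4 + 18Q
180 = 18Q
Q* = 180/18 = 10

10


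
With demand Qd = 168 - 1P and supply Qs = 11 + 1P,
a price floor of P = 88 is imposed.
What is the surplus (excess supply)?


At P = 88:
Qd = 168 - 1*88 = 80
Qs = 11 + 1*88 = 99
Surplus = Qs - Qd = 99 - 80 = 19

19


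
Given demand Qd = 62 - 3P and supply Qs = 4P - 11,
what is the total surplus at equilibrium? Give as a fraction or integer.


Find equilibrium: 62 - 3P = 4P - 11
62 + 11 = 7P
P* = 73/7 = 73/7
Q* = 4*73/7 - 11 = 215/7
Inverse demand: P = 62/3 - Q/3, so P_max = 62/3
Inverse supply: P = 11/4 + Q/4, so P_min = 11/4
CS = (1/2) * 215/7 * (62/3 - 73/7) = 46225/294
PS = (1/2) * 215/7 * (73/7 - 11/4) = 46225/392
TS = CS + PS = 46225/294 + 46225/392 = 46225/168

46225/168


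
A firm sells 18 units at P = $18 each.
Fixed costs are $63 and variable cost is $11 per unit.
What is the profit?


Total Revenue = P * Q = 18 * 18 = $324
Total Cost = FC + VC*Q = 63 + 11*18 = $261
Profit = TR - TC = 324 - 261 = $63

$63


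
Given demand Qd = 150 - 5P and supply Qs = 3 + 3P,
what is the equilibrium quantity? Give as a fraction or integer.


First find equilibrium price:
150 - 5P = 3 + 3P
P* = 147/8 = 147/8
Then substitute into demand:
Q* = 150 - 5 * 147/8 = 465/8

465/8


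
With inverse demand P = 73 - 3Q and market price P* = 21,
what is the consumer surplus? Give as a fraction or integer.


Maximum willingness to pay (at Q=0): P_max = 73
Quantity demanded at P* = 21:
Q* = (73 - 21)/3 = 52/3
CS = (1/2) * Q* * (P_max - P*)
CS = (1/2) * 52/3 * (73 - 21)
CS = (1/2) * 52/3 * 52 = 1352/3

1352/3


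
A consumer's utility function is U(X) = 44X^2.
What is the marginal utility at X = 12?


MU = dU/dX = 44*2*X^(2-1)
MU = 88*X^1
At X = 12:
MU = 88 * 12^1
MU = 88 * 12 = 1056

1056


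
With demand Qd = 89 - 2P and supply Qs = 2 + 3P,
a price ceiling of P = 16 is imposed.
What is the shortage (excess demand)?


At P = 16:
Qd = 89 - 2*16 = 57
Qs = 2 + 3*16 = 50
Shortage = Qd - Qs = 57 - 50 = 7

7


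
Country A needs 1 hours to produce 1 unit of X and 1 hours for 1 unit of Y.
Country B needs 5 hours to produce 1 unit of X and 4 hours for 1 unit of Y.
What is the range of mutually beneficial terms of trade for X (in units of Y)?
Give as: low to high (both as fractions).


Opportunity cost of X for Country A = hours_X / hours_Y = 1/1 = 1 units of Y
Opportunity cost of X for Country B = hours_X / hours_Y = 5/4 = 5/4 units of Y
Terms of trade must be between the two opportunity costs.
Range: 1 to 5/4

1 to 5/4


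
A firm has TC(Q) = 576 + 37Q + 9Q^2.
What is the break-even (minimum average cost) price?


AC(Q) = 576/Q + 37 + 9Q
To minimize: dAC/dQ = -576/Q^2 + 9 = 0
Q^2 = 576/9 = 64
Q* = 8
Min AC = 576/8 + 37 + 9*8
Min AC = 72 + 37 + 72 = 181

181


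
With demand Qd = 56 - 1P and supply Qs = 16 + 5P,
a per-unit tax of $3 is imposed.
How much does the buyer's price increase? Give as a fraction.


With a per-unit tax, the buyer's price increase depends on relative slopes.
Supply slope: d = 5, Demand slope: b = 1
Buyer's price increase = d * tax / (b + d)
= 5 * 3 / (1 + 5)
= 15 / 6 = 5/2

5/2


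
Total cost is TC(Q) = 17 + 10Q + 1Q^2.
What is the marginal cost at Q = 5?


MC = dTC/dQ = 10 + 2*1*Q
At Q = 5:
MC = 10 + 2*5
MC = 10 + 10 = 20

20


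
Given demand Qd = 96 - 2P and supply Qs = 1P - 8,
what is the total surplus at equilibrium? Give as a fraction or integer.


Find equilibrium: 96 - 2P = 1P - 8
96 + 8 = 3P
P* = 104/3 = 104/3
Q* = 1*104/3 - 8 = 80/3
Inverse demand: P = 48 - Q/2, so P_max = 48
Inverse supply: P = 8 + Q/1, so P_min = 8
CS = (1/2) * 80/3 * (48 - 104/3) = 1600/9
PS = (1/2) * 80/3 * (104/3 - 8) = 3200/9
TS = CS + PS = 1600/9 + 3200/9 = 1600/3

1600/3


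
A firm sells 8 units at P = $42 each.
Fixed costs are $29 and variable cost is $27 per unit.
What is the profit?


Total Revenue = P * Q = 42 * 8 = $336
Total Cost = FC + VC*Q = 29 + 27*8 = $245
Profit = TR - TC = 336 - 245 = $91

$91


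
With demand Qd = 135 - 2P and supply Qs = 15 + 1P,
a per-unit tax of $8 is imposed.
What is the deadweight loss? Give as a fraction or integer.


Pre-tax equilibrium quantity: Q* = 55
Post-tax equilibrium quantity: Q_tax = 149/3
Reduction in quantity: Q* - Q_tax = 16/3
DWL = (1/2) * tax * (Q* - Q_tax)
DWL = (1/2) * 8 * 16/3 = 64/3

64/3


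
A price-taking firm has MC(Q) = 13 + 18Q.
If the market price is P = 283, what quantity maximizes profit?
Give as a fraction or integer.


In perfect competition, profit is maximized where P = MC.
283 = 13 + 18Q
270 = 18Q
Q* = 270/18 = 15

15


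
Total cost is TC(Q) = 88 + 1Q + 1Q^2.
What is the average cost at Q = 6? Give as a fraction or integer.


TC(6) = 88 + 1*6 + 1*6^2
TC(6) = 88 + 6 + 36 = 130
AC = TC/Q = 130/6 = 65/3

65/3


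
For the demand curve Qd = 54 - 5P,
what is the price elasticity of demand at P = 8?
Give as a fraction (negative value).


dQ/dP = -5
At P = 8: Q = 54 - 5*8 = 14
E = (dQ/dP)(P/Q) = (-5)(8/14) = -20/7

-20/7


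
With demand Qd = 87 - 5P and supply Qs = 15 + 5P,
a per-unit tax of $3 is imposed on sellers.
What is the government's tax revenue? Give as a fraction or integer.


With tax on sellers, new supply: Qs' = 15 + 5(P - 3)
= 0 + 5P
New equilibrium quantity:
Q_new = 87/2
Tax revenue = tax * Q_new = 3 * 87/2 = 261/2

261/2


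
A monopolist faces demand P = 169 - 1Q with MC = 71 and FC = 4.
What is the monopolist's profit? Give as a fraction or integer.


MR = MC: 169 - 2Q = 71
Q* = 49
P* = 169 - 1*49 = 120
Profit = (P* - MC)*Q* - FC
= (120 - 71)*49 - 4
= 49*49 - 4
= 2401 - 4 = 2397

2397


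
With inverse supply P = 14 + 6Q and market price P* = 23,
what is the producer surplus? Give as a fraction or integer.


Minimum supply price (at Q=0): P_min = 14
Quantity supplied at P* = 23:
Q* = (23 - 14)/6 = 3/2
PS = (1/2) * Q* * (P* - P_min)
PS = (1/2) * 3/2 * (23 - 14)
PS = (1/2) * 3/2 * 9 = 27/4

27/4


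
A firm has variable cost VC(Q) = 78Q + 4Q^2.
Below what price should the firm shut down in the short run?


AVC(Q) = VC(Q)/Q = 78 + 4Q
AVC is increasing in Q, so minimum AVC is at Q -> 0+.
Min AVC = 78
The firm should shut down if P < 78.

78


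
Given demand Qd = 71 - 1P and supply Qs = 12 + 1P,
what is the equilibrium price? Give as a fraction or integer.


At equilibrium, Qd = Qs.
71 - 1P = 12 + 1P
71 - 12 = 1P + 1P
59 = 2P
P* = 59/2 = 59/2

59/2


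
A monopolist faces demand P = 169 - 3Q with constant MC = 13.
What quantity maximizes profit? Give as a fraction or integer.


TR = P*Q = (169 - 3Q)Q = 169Q - 3Q^2
MR = dTR/dQ = 169 - 6Q
Set MR = MC:
169 - 6Q = 13
156 = 6Q
Q* = 156/6 = 26

26


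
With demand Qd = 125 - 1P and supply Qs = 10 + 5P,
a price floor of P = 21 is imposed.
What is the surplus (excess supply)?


At P = 21:
Qd = 125 - 1*21 = 104
Qs = 10 + 5*21 = 115
Surplus = Qs - Qd = 115 - 104 = 11

11


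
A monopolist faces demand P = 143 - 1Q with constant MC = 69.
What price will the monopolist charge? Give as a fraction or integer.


MR = 143 - 2Q
Set MR = MC: 143 - 2Q = 69
Q* = 37
Substitute into demand:
P* = 143 - 1*37 = 106

106


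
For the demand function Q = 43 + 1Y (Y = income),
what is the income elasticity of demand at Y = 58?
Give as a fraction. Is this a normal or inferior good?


dQ/dY = 1
At Y = 58: Q = 43 + 1*58 = 101
Ey = (dQ/dY)(Y/Q) = 1 * 58 / 101 = 58/101
Since Ey > 0, this is a normal good.

58/101 (normal good)


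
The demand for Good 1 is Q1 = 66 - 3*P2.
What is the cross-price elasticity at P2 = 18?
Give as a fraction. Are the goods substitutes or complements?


dQ1/dP2 = -3
At P2 = 18: Q1 = 66 - 3*18 = 12
Exy = (dQ1/dP2)(P2/Q1) = -3 * 18 / 12 = -9/2
Since Exy < 0, the goods are complements.

-9/2 (complements)


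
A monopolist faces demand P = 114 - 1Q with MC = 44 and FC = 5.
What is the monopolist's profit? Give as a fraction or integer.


MR = MC: 114 - 2Q = 44
Q* = 35
P* = 114 - 1*35 = 79
Profit = (P* - MC)*Q* - FC
= (79 - 44)*35 - 5
= 35*35 - 5
= 1225 - 5 = 1220

1220


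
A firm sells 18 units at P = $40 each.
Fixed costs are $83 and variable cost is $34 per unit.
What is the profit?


Total Revenue = P * Q = 40 * 18 = $720
Total Cost = FC + VC*Q = 83 + 34*18 = $695
Profit = TR - TC = 720 - 695 = $25

$25


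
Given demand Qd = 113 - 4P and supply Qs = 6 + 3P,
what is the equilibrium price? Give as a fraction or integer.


At equilibrium, Qd = Qs.
113 - 4P = 6 + 3P
113 - 6 = 4P + 3P
107 = 7P
P* = 107/7 = 107/7

107/7


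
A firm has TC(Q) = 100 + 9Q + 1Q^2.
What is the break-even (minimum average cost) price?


AC(Q) = 100/Q + 9 + 1Q
To minimize: dAC/dQ = -100/Q^2 + 1 = 0
Q^2 = 100/1 = 100
Q* = 10
Min AC = 100/10 + 9 + 1*10
Min AC = 10 + 9 + 10 = 29

29


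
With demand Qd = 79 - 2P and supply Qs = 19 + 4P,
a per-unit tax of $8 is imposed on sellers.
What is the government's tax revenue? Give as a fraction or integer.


With tax on sellers, new supply: Qs' = 19 + 4(P - 8)
= 4P - 13
New equilibrium quantity:
Q_new = 145/3
Tax revenue = tax * Q_new = 8 * 145/3 = 1160/3

1160/3


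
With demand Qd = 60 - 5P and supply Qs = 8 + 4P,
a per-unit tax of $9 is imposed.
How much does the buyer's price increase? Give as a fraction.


With a per-unit tax, the buyer's price increase depends on relative slopes.
Supply slope: d = 4, Demand slope: b = 5
Buyer's price increase = d * tax / (b + d)
= 4 * 9 / (5 + 4)
= 36 / 9 = 4

4


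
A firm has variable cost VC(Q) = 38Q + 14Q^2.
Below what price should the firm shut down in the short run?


AVC(Q) = VC(Q)/Q = 38 + 14Q
AVC is increasing in Q, so minimum AVC is at Q -> 0+.
Min AVC = 38
The firm should shut down if P < 38.

38


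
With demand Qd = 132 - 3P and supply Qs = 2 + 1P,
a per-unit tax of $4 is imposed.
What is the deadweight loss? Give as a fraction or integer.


Pre-tax equilibrium quantity: Q* = 69/2
Post-tax equilibrium quantity: Q_tax = 63/2
Reduction in quantity: Q* - Q_tax = 3
DWL = (1/2) * tax * (Q* - Q_tax)
DWL = (1/2) * 4 * 3 = 6

6


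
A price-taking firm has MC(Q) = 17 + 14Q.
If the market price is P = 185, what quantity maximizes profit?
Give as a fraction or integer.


In perfect competition, profit is maximized where P = MC.
185 = 17 + 14Q
168 = 14Q
Q* = 168/14 = 12

12


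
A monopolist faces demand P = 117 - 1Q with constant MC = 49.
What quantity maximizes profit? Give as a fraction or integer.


TR = P*Q = (117 - 1Q)Q = 117Q - 1Q^2
MR = dTR/dQ = 117 - 2Q
Set MR = MC:
117 - 2Q = 49
68 = 2Q
Q* = 68/2 = 34

34


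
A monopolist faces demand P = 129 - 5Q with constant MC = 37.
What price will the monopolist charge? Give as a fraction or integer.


MR = 129 - 10Q
Set MR = MC: 129 - 10Q = 37
Q* = 46/5
Substitute into demand:
P* = 129 - 5*46/5 = 83

83


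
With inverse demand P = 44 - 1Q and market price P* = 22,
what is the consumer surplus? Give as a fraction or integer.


Maximum willingness to pay (at Q=0): P_max = 44
Quantity demanded at P* = 22:
Q* = (44 - 22)/1 = 22
CS = (1/2) * Q* * (P_max - P*)
CS = (1/2) * 22 * (44 - 22)
CS = (1/2) * 22 * 22 = 242

242


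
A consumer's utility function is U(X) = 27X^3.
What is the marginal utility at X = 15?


MU = dU/dX = 27*3*X^(3-1)
MU = 81*X^2
At X = 15:
MU = 81 * 15^2
MU = 81 * 225 = 18225

18225


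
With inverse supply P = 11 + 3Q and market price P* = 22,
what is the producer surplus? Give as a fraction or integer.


Minimum supply price (at Q=0): P_min = 11
Quantity supplied at P* = 22:
Q* = (22 - 11)/3 = 11/3
PS = (1/2) * Q* * (P* - P_min)
PS = (1/2) * 11/3 * (22 - 11)
PS = (1/2) * 11/3 * 11 = 121/6

121/6


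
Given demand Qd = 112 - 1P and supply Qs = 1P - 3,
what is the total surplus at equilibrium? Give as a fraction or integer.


Find equilibrium: 112 - 1P = 1P - 3
112 + 3 = 2P
P* = 115/2 = 115/2
Q* = 1*115/2 - 3 = 109/2
Inverse demand: P = 112 - Q/1, so P_max = 112
Inverse supply: P = 3 + Q/1, so P_min = 3
CS = (1/2) * 109/2 * (112 - 115/2) = 11881/8
PS = (1/2) * 109/2 * (115/2 - 3) = 11881/8
TS = CS + PS = 11881/8 + 11881/8 = 11881/4

11881/4


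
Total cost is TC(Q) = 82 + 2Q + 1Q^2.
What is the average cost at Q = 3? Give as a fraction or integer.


TC(3) = 82 + 2*3 + 1*3^2
TC(3) = 82 + 6 + 9 = 97
AC = TC/Q = 97/3 = 97/3

97/3


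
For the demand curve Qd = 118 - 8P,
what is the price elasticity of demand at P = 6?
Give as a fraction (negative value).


dQ/dP = -8
At P = 6: Q = 118 - 8*6 = 70
E = (dQ/dP)(P/Q) = (-8)(6/70) = -24/35

-24/35


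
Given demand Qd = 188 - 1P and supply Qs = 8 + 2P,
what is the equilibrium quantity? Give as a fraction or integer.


First find equilibrium price:
188 - 1P = 8 + 2P
P* = 180/3 = 60
Then substitute into demand:
Q* = 188 - 1 * 60 = 128

128


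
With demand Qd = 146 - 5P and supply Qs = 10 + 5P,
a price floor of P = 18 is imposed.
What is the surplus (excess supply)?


At P = 18:
Qd = 146 - 5*18 = 56
Qs = 10 + 5*18 = 100
Surplus = Qs - Qd = 100 - 56 = 44

44


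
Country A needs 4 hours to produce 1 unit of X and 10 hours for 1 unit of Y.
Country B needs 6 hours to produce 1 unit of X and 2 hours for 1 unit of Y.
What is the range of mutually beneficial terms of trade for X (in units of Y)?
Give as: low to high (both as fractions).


Opportunity cost of X for Country A = hours_X / hours_Y = 4/10 = 2/5 units of Y
Opportunity cost of X for Country B = hours_X / hours_Y = 6/2 = 3 units of Y
Terms of trade must be between the two opportunity costs.
Range: 2/5 to 3

2/5 to 3


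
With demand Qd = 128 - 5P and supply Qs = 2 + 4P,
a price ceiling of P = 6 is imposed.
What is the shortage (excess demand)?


At P = 6:
Qd = 128 - 5*6 = 98
Qs = 2 + 4*6 = 26
Shortage = Qd - Qs = 98 - 26 = 72

72


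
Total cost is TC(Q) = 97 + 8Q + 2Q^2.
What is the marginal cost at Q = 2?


MC = dTC/dQ = 8 + 2*2*Q
At Q = 2:
MC = 8 + 4*2
MC = 8 + 8 = 16

16


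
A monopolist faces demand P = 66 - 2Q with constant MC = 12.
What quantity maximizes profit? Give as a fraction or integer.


TR = P*Q = (66 - 2Q)Q = 66Q - 2Q^2
MR = dTR/dQ = 66 - 4Q
Set MR = MC:
66 - 4Q = 12
54 = 4Q
Q* = 54/4 = 27/2

27/2


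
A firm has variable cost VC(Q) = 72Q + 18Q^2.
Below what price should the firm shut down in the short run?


AVC(Q) = VC(Q)/Q = 72 + 18Q
AVC is increasing in Q, so minimum AVC is at Q -> 0+.
Min AVC = 72
The firm should shut down if P < 72.

72


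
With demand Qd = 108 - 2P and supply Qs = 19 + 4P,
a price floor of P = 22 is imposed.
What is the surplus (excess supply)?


At P = 22:
Qd = 108 - 2*22 = 64
Qs = 19 + 4*22 = 107
Surplus = Qs - Qd = 107 - 64 = 43

43


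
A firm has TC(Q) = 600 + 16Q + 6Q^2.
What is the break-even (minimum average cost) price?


AC(Q) = 600/Q + 16 + 6Q
To minimize: dAC/dQ = -600/Q^2 + 6 = 0
Q^2 = 600/6 = 100
Q* = 10
Min AC = 600/10 + 16 + 6*10
Min AC = 60 + 16 + 60 = 136

136


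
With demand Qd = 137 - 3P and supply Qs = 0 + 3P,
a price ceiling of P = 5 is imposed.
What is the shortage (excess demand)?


At P = 5:
Qd = 137 - 3*5 = 122
Qs = 0 + 3*5 = 15
Shortage = Qd - Qs = 122 - 15 = 107

107


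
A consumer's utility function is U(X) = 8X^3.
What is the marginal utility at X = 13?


MU = dU/dX = 8*3*X^(3-1)
MU = 24*X^2
At X = 13:
MU = 24 * 13^2
MU = 24 * 169 = 4056

4056


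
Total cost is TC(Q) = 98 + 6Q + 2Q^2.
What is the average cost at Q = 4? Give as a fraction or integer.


TC(4) = 98 + 6*4 + 2*4^2
TC(4) = 98 + 24 + 32 = 154
AC = TC/Q = 154/4 = 77/2

77/2


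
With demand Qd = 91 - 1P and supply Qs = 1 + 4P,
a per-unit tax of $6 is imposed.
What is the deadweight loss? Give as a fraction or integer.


Pre-tax equilibrium quantity: Q* = 73
Post-tax equilibrium quantity: Q_tax = 341/5
Reduction in quantity: Q* - Q_tax = 24/5
DWL = (1/2) * tax * (Q* - Q_tax)
DWL = (1/2) * 6 * 24/5 = 72/5

72/5


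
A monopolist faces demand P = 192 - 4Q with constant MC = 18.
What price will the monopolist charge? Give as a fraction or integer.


MR = 192 - 8Q
Set MR = MC: 192 - 8Q = 18
Q* = 87/4
Substitute into demand:
P* = 192 - 4*87/4 = 105

105


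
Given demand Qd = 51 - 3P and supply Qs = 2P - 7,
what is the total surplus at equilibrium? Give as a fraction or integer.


Find equilibrium: 51 - 3P = 2P - 7
51 + 7 = 5P
P* = 58/5 = 58/5
Q* = 2*58/5 - 7 = 81/5
Inverse demand: P = 17 - Q/3, so P_max = 17
Inverse supply: P = 7/2 + Q/2, so P_min = 7/2
CS = (1/2) * 81/5 * (17 - 58/5) = 2187/50
PS = (1/2) * 81/5 * (58/5 - 7/2) = 6561/100
TS = CS + PS = 2187/50 + 6561/100 = 2187/20

2187/20


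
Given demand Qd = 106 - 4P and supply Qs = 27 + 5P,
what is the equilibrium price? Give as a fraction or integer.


At equilibrium, Qd = Qs.
106 - 4P = 27 + 5P
106 - 27 = 4P + 5P
79 = 9P
P* = 79/9 = 79/9

79/9


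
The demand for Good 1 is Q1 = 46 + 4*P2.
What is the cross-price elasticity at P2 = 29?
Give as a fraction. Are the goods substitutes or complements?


dQ1/dP2 = 4
At P2 = 29: Q1 = 46 + 4*29 = 162
Exy = (dQ1/dP2)(P2/Q1) = 4 * 29 / 162 = 58/81
Since Exy > 0, the goods are substitutes.

58/81 (substitutes)


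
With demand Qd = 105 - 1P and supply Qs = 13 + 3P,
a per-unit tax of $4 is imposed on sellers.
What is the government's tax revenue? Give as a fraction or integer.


With tax on sellers, new supply: Qs' = 13 + 3(P - 4)
= 1 + 3P
New equilibrium quantity:
Q_new = 79
Tax revenue = tax * Q_new = 4 * 79 = 316

316
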